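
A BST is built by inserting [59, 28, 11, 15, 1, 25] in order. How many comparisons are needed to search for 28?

Search path for 28: 59 -> 28
Found: True
Comparisons: 2


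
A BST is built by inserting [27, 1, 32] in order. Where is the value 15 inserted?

Starting tree (level order): [27, 1, 32]
Insertion path: 27 -> 1
Result: insert 15 as right child of 1
Final tree (level order): [27, 1, 32, None, 15]


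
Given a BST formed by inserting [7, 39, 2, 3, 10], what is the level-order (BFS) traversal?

Tree insertion order: [7, 39, 2, 3, 10]
Tree (level-order array): [7, 2, 39, None, 3, 10]
BFS from the root, enqueuing left then right child of each popped node:
  queue [7] -> pop 7, enqueue [2, 39], visited so far: [7]
  queue [2, 39] -> pop 2, enqueue [3], visited so far: [7, 2]
  queue [39, 3] -> pop 39, enqueue [10], visited so far: [7, 2, 39]
  queue [3, 10] -> pop 3, enqueue [none], visited so far: [7, 2, 39, 3]
  queue [10] -> pop 10, enqueue [none], visited so far: [7, 2, 39, 3, 10]
Result: [7, 2, 39, 3, 10]


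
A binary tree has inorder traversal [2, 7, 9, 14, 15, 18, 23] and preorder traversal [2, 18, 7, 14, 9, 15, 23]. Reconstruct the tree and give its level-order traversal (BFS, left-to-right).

Inorder:  [2, 7, 9, 14, 15, 18, 23]
Preorder: [2, 18, 7, 14, 9, 15, 23]
Algorithm: preorder visits root first, so consume preorder in order;
for each root, split the current inorder slice at that value into
left-subtree inorder and right-subtree inorder, then recurse.
Recursive splits:
  root=2; inorder splits into left=[], right=[7, 9, 14, 15, 18, 23]
  root=18; inorder splits into left=[7, 9, 14, 15], right=[23]
  root=7; inorder splits into left=[], right=[9, 14, 15]
  root=14; inorder splits into left=[9], right=[15]
  root=9; inorder splits into left=[], right=[]
  root=15; inorder splits into left=[], right=[]
  root=23; inorder splits into left=[], right=[]
Reconstructed level-order: [2, 18, 7, 23, 14, 9, 15]


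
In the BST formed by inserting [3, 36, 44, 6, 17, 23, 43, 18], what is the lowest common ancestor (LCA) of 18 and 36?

Tree insertion order: [3, 36, 44, 6, 17, 23, 43, 18]
Tree (level-order array): [3, None, 36, 6, 44, None, 17, 43, None, None, 23, None, None, 18]
In a BST, the LCA of p=18, q=36 is the first node v on the
root-to-leaf path with p <= v <= q (go left if both < v, right if both > v).
Walk from root:
  at 3: both 18 and 36 > 3, go right
  at 36: 18 <= 36 <= 36, this is the LCA
LCA = 36


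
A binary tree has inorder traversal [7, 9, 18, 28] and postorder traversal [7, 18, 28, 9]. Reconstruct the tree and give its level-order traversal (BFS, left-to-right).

Inorder:   [7, 9, 18, 28]
Postorder: [7, 18, 28, 9]
Algorithm: postorder visits root last, so walk postorder right-to-left;
each value is the root of the current inorder slice — split it at that
value, recurse on the right subtree first, then the left.
Recursive splits:
  root=9; inorder splits into left=[7], right=[18, 28]
  root=28; inorder splits into left=[18], right=[]
  root=18; inorder splits into left=[], right=[]
  root=7; inorder splits into left=[], right=[]
Reconstructed level-order: [9, 7, 28, 18]


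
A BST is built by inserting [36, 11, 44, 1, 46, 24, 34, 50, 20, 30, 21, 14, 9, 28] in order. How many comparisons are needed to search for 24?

Search path for 24: 36 -> 11 -> 24
Found: True
Comparisons: 3


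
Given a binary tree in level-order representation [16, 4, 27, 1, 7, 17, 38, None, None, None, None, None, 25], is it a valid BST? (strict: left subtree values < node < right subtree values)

Level-order array: [16, 4, 27, 1, 7, 17, 38, None, None, None, None, None, 25]
Validate using subtree bounds (lo, hi): at each node, require lo < value < hi,
then recurse left with hi=value and right with lo=value.
Preorder trace (stopping at first violation):
  at node 16 with bounds (-inf, +inf): OK
  at node 4 with bounds (-inf, 16): OK
  at node 1 with bounds (-inf, 4): OK
  at node 7 with bounds (4, 16): OK
  at node 27 with bounds (16, +inf): OK
  at node 17 with bounds (16, 27): OK
  at node 25 with bounds (17, 27): OK
  at node 38 with bounds (27, +inf): OK
No violation found at any node.
Result: Valid BST


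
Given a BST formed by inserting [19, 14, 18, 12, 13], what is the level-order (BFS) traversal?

Tree insertion order: [19, 14, 18, 12, 13]
Tree (level-order array): [19, 14, None, 12, 18, None, 13]
BFS from the root, enqueuing left then right child of each popped node:
  queue [19] -> pop 19, enqueue [14], visited so far: [19]
  queue [14] -> pop 14, enqueue [12, 18], visited so far: [19, 14]
  queue [12, 18] -> pop 12, enqueue [13], visited so far: [19, 14, 12]
  queue [18, 13] -> pop 18, enqueue [none], visited so far: [19, 14, 12, 18]
  queue [13] -> pop 13, enqueue [none], visited so far: [19, 14, 12, 18, 13]
Result: [19, 14, 12, 18, 13]


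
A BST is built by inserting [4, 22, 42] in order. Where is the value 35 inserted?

Starting tree (level order): [4, None, 22, None, 42]
Insertion path: 4 -> 22 -> 42
Result: insert 35 as left child of 42
Final tree (level order): [4, None, 22, None, 42, 35]


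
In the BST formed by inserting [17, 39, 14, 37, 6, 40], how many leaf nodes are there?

Tree built from: [17, 39, 14, 37, 6, 40]
Tree (level-order array): [17, 14, 39, 6, None, 37, 40]
Rule: A leaf has 0 children.
Per-node child counts:
  node 17: 2 child(ren)
  node 14: 1 child(ren)
  node 6: 0 child(ren)
  node 39: 2 child(ren)
  node 37: 0 child(ren)
  node 40: 0 child(ren)
Matching nodes: [6, 37, 40]
Count of leaf nodes: 3


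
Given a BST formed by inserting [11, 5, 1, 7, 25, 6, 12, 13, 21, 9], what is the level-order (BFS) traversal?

Tree insertion order: [11, 5, 1, 7, 25, 6, 12, 13, 21, 9]
Tree (level-order array): [11, 5, 25, 1, 7, 12, None, None, None, 6, 9, None, 13, None, None, None, None, None, 21]
BFS from the root, enqueuing left then right child of each popped node:
  queue [11] -> pop 11, enqueue [5, 25], visited so far: [11]
  queue [5, 25] -> pop 5, enqueue [1, 7], visited so far: [11, 5]
  queue [25, 1, 7] -> pop 25, enqueue [12], visited so far: [11, 5, 25]
  queue [1, 7, 12] -> pop 1, enqueue [none], visited so far: [11, 5, 25, 1]
  queue [7, 12] -> pop 7, enqueue [6, 9], visited so far: [11, 5, 25, 1, 7]
  queue [12, 6, 9] -> pop 12, enqueue [13], visited so far: [11, 5, 25, 1, 7, 12]
  queue [6, 9, 13] -> pop 6, enqueue [none], visited so far: [11, 5, 25, 1, 7, 12, 6]
  queue [9, 13] -> pop 9, enqueue [none], visited so far: [11, 5, 25, 1, 7, 12, 6, 9]
  queue [13] -> pop 13, enqueue [21], visited so far: [11, 5, 25, 1, 7, 12, 6, 9, 13]
  queue [21] -> pop 21, enqueue [none], visited so far: [11, 5, 25, 1, 7, 12, 6, 9, 13, 21]
Result: [11, 5, 25, 1, 7, 12, 6, 9, 13, 21]


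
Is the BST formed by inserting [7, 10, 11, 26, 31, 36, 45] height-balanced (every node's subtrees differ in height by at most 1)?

Tree (level-order array): [7, None, 10, None, 11, None, 26, None, 31, None, 36, None, 45]
Definition: a tree is height-balanced if, at every node, |h(left) - h(right)| <= 1 (empty subtree has height -1).
Bottom-up per-node check:
  node 45: h_left=-1, h_right=-1, diff=0 [OK], height=0
  node 36: h_left=-1, h_right=0, diff=1 [OK], height=1
  node 31: h_left=-1, h_right=1, diff=2 [FAIL (|-1-1|=2 > 1)], height=2
  node 26: h_left=-1, h_right=2, diff=3 [FAIL (|-1-2|=3 > 1)], height=3
  node 11: h_left=-1, h_right=3, diff=4 [FAIL (|-1-3|=4 > 1)], height=4
  node 10: h_left=-1, h_right=4, diff=5 [FAIL (|-1-4|=5 > 1)], height=5
  node 7: h_left=-1, h_right=5, diff=6 [FAIL (|-1-5|=6 > 1)], height=6
Node 31 violates the condition: |-1 - 1| = 2 > 1.
Result: Not balanced


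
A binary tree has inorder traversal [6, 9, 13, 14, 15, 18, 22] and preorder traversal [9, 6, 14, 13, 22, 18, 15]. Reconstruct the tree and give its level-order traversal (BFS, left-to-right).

Inorder:  [6, 9, 13, 14, 15, 18, 22]
Preorder: [9, 6, 14, 13, 22, 18, 15]
Algorithm: preorder visits root first, so consume preorder in order;
for each root, split the current inorder slice at that value into
left-subtree inorder and right-subtree inorder, then recurse.
Recursive splits:
  root=9; inorder splits into left=[6], right=[13, 14, 15, 18, 22]
  root=6; inorder splits into left=[], right=[]
  root=14; inorder splits into left=[13], right=[15, 18, 22]
  root=13; inorder splits into left=[], right=[]
  root=22; inorder splits into left=[15, 18], right=[]
  root=18; inorder splits into left=[15], right=[]
  root=15; inorder splits into left=[], right=[]
Reconstructed level-order: [9, 6, 14, 13, 22, 18, 15]


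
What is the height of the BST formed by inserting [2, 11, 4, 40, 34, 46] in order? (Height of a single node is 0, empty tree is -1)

Insertion order: [2, 11, 4, 40, 34, 46]
Tree (level-order array): [2, None, 11, 4, 40, None, None, 34, 46]
Compute height bottom-up (empty subtree = -1):
  height(4) = 1 + max(-1, -1) = 0
  height(34) = 1 + max(-1, -1) = 0
  height(46) = 1 + max(-1, -1) = 0
  height(40) = 1 + max(0, 0) = 1
  height(11) = 1 + max(0, 1) = 2
  height(2) = 1 + max(-1, 2) = 3
Height = 3


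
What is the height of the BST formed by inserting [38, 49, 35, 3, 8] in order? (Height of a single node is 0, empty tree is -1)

Insertion order: [38, 49, 35, 3, 8]
Tree (level-order array): [38, 35, 49, 3, None, None, None, None, 8]
Compute height bottom-up (empty subtree = -1):
  height(8) = 1 + max(-1, -1) = 0
  height(3) = 1 + max(-1, 0) = 1
  height(35) = 1 + max(1, -1) = 2
  height(49) = 1 + max(-1, -1) = 0
  height(38) = 1 + max(2, 0) = 3
Height = 3


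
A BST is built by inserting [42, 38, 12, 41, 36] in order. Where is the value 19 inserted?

Starting tree (level order): [42, 38, None, 12, 41, None, 36]
Insertion path: 42 -> 38 -> 12 -> 36
Result: insert 19 as left child of 36
Final tree (level order): [42, 38, None, 12, 41, None, 36, None, None, 19]


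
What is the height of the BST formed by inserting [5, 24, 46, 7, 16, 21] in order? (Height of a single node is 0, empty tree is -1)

Insertion order: [5, 24, 46, 7, 16, 21]
Tree (level-order array): [5, None, 24, 7, 46, None, 16, None, None, None, 21]
Compute height bottom-up (empty subtree = -1):
  height(21) = 1 + max(-1, -1) = 0
  height(16) = 1 + max(-1, 0) = 1
  height(7) = 1 + max(-1, 1) = 2
  height(46) = 1 + max(-1, -1) = 0
  height(24) = 1 + max(2, 0) = 3
  height(5) = 1 + max(-1, 3) = 4
Height = 4


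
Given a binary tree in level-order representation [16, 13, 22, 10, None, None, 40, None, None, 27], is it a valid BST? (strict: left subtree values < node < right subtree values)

Level-order array: [16, 13, 22, 10, None, None, 40, None, None, 27]
Validate using subtree bounds (lo, hi): at each node, require lo < value < hi,
then recurse left with hi=value and right with lo=value.
Preorder trace (stopping at first violation):
  at node 16 with bounds (-inf, +inf): OK
  at node 13 with bounds (-inf, 16): OK
  at node 10 with bounds (-inf, 13): OK
  at node 22 with bounds (16, +inf): OK
  at node 40 with bounds (22, +inf): OK
  at node 27 with bounds (22, 40): OK
No violation found at any node.
Result: Valid BST


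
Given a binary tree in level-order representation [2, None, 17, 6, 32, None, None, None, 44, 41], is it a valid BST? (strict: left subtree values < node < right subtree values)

Level-order array: [2, None, 17, 6, 32, None, None, None, 44, 41]
Validate using subtree bounds (lo, hi): at each node, require lo < value < hi,
then recurse left with hi=value and right with lo=value.
Preorder trace (stopping at first violation):
  at node 2 with bounds (-inf, +inf): OK
  at node 17 with bounds (2, +inf): OK
  at node 6 with bounds (2, 17): OK
  at node 32 with bounds (17, +inf): OK
  at node 44 with bounds (32, +inf): OK
  at node 41 with bounds (32, 44): OK
No violation found at any node.
Result: Valid BST


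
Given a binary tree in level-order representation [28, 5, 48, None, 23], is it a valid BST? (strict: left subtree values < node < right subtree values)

Level-order array: [28, 5, 48, None, 23]
Validate using subtree bounds (lo, hi): at each node, require lo < value < hi,
then recurse left with hi=value and right with lo=value.
Preorder trace (stopping at first violation):
  at node 28 with bounds (-inf, +inf): OK
  at node 5 with bounds (-inf, 28): OK
  at node 23 with bounds (5, 28): OK
  at node 48 with bounds (28, +inf): OK
No violation found at any node.
Result: Valid BST


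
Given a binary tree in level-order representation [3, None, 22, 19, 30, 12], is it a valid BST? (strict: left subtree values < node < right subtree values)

Level-order array: [3, None, 22, 19, 30, 12]
Validate using subtree bounds (lo, hi): at each node, require lo < value < hi,
then recurse left with hi=value and right with lo=value.
Preorder trace (stopping at first violation):
  at node 3 with bounds (-inf, +inf): OK
  at node 22 with bounds (3, +inf): OK
  at node 19 with bounds (3, 22): OK
  at node 12 with bounds (3, 19): OK
  at node 30 with bounds (22, +inf): OK
No violation found at any node.
Result: Valid BST


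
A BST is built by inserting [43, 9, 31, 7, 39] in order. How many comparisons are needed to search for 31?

Search path for 31: 43 -> 9 -> 31
Found: True
Comparisons: 3


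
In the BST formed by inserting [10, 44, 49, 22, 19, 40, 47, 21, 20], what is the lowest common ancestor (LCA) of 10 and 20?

Tree insertion order: [10, 44, 49, 22, 19, 40, 47, 21, 20]
Tree (level-order array): [10, None, 44, 22, 49, 19, 40, 47, None, None, 21, None, None, None, None, 20]
In a BST, the LCA of p=10, q=20 is the first node v on the
root-to-leaf path with p <= v <= q (go left if both < v, right if both > v).
Walk from root:
  at 10: 10 <= 10 <= 20, this is the LCA
LCA = 10


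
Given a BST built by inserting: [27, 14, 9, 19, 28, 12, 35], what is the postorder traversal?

Tree insertion order: [27, 14, 9, 19, 28, 12, 35]
Tree (level-order array): [27, 14, 28, 9, 19, None, 35, None, 12]
Postorder traversal: [12, 9, 19, 14, 35, 28, 27]


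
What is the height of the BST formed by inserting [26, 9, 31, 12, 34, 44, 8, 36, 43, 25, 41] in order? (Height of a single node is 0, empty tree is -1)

Insertion order: [26, 9, 31, 12, 34, 44, 8, 36, 43, 25, 41]
Tree (level-order array): [26, 9, 31, 8, 12, None, 34, None, None, None, 25, None, 44, None, None, 36, None, None, 43, 41]
Compute height bottom-up (empty subtree = -1):
  height(8) = 1 + max(-1, -1) = 0
  height(25) = 1 + max(-1, -1) = 0
  height(12) = 1 + max(-1, 0) = 1
  height(9) = 1 + max(0, 1) = 2
  height(41) = 1 + max(-1, -1) = 0
  height(43) = 1 + max(0, -1) = 1
  height(36) = 1 + max(-1, 1) = 2
  height(44) = 1 + max(2, -1) = 3
  height(34) = 1 + max(-1, 3) = 4
  height(31) = 1 + max(-1, 4) = 5
  height(26) = 1 + max(2, 5) = 6
Height = 6


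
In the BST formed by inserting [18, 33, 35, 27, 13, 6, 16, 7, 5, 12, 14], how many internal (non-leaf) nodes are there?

Tree built from: [18, 33, 35, 27, 13, 6, 16, 7, 5, 12, 14]
Tree (level-order array): [18, 13, 33, 6, 16, 27, 35, 5, 7, 14, None, None, None, None, None, None, None, None, 12]
Rule: An internal node has at least one child.
Per-node child counts:
  node 18: 2 child(ren)
  node 13: 2 child(ren)
  node 6: 2 child(ren)
  node 5: 0 child(ren)
  node 7: 1 child(ren)
  node 12: 0 child(ren)
  node 16: 1 child(ren)
  node 14: 0 child(ren)
  node 33: 2 child(ren)
  node 27: 0 child(ren)
  node 35: 0 child(ren)
Matching nodes: [18, 13, 6, 7, 16, 33]
Count of internal (non-leaf) nodes: 6


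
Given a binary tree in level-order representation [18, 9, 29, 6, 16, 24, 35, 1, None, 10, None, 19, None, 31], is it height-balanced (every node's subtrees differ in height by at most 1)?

Tree (level-order array): [18, 9, 29, 6, 16, 24, 35, 1, None, 10, None, 19, None, 31]
Definition: a tree is height-balanced if, at every node, |h(left) - h(right)| <= 1 (empty subtree has height -1).
Bottom-up per-node check:
  node 1: h_left=-1, h_right=-1, diff=0 [OK], height=0
  node 6: h_left=0, h_right=-1, diff=1 [OK], height=1
  node 10: h_left=-1, h_right=-1, diff=0 [OK], height=0
  node 16: h_left=0, h_right=-1, diff=1 [OK], height=1
  node 9: h_left=1, h_right=1, diff=0 [OK], height=2
  node 19: h_left=-1, h_right=-1, diff=0 [OK], height=0
  node 24: h_left=0, h_right=-1, diff=1 [OK], height=1
  node 31: h_left=-1, h_right=-1, diff=0 [OK], height=0
  node 35: h_left=0, h_right=-1, diff=1 [OK], height=1
  node 29: h_left=1, h_right=1, diff=0 [OK], height=2
  node 18: h_left=2, h_right=2, diff=0 [OK], height=3
All nodes satisfy the balance condition.
Result: Balanced


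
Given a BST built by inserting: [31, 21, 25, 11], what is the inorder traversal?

Tree insertion order: [31, 21, 25, 11]
Tree (level-order array): [31, 21, None, 11, 25]
Inorder traversal: [11, 21, 25, 31]


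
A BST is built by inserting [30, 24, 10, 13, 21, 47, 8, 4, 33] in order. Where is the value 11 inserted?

Starting tree (level order): [30, 24, 47, 10, None, 33, None, 8, 13, None, None, 4, None, None, 21]
Insertion path: 30 -> 24 -> 10 -> 13
Result: insert 11 as left child of 13
Final tree (level order): [30, 24, 47, 10, None, 33, None, 8, 13, None, None, 4, None, 11, 21]


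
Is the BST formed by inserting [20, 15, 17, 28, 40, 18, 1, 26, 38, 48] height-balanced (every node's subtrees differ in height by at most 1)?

Tree (level-order array): [20, 15, 28, 1, 17, 26, 40, None, None, None, 18, None, None, 38, 48]
Definition: a tree is height-balanced if, at every node, |h(left) - h(right)| <= 1 (empty subtree has height -1).
Bottom-up per-node check:
  node 1: h_left=-1, h_right=-1, diff=0 [OK], height=0
  node 18: h_left=-1, h_right=-1, diff=0 [OK], height=0
  node 17: h_left=-1, h_right=0, diff=1 [OK], height=1
  node 15: h_left=0, h_right=1, diff=1 [OK], height=2
  node 26: h_left=-1, h_right=-1, diff=0 [OK], height=0
  node 38: h_left=-1, h_right=-1, diff=0 [OK], height=0
  node 48: h_left=-1, h_right=-1, diff=0 [OK], height=0
  node 40: h_left=0, h_right=0, diff=0 [OK], height=1
  node 28: h_left=0, h_right=1, diff=1 [OK], height=2
  node 20: h_left=2, h_right=2, diff=0 [OK], height=3
All nodes satisfy the balance condition.
Result: Balanced


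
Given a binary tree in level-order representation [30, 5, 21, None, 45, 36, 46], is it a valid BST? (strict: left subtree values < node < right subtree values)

Level-order array: [30, 5, 21, None, 45, 36, 46]
Validate using subtree bounds (lo, hi): at each node, require lo < value < hi,
then recurse left with hi=value and right with lo=value.
Preorder trace (stopping at first violation):
  at node 30 with bounds (-inf, +inf): OK
  at node 5 with bounds (-inf, 30): OK
  at node 45 with bounds (5, 30): VIOLATION
Node 45 violates its bound: not (5 < 45 < 30).
Result: Not a valid BST


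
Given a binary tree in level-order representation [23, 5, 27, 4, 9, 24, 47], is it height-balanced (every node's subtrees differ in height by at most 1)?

Tree (level-order array): [23, 5, 27, 4, 9, 24, 47]
Definition: a tree is height-balanced if, at every node, |h(left) - h(right)| <= 1 (empty subtree has height -1).
Bottom-up per-node check:
  node 4: h_left=-1, h_right=-1, diff=0 [OK], height=0
  node 9: h_left=-1, h_right=-1, diff=0 [OK], height=0
  node 5: h_left=0, h_right=0, diff=0 [OK], height=1
  node 24: h_left=-1, h_right=-1, diff=0 [OK], height=0
  node 47: h_left=-1, h_right=-1, diff=0 [OK], height=0
  node 27: h_left=0, h_right=0, diff=0 [OK], height=1
  node 23: h_left=1, h_right=1, diff=0 [OK], height=2
All nodes satisfy the balance condition.
Result: Balanced


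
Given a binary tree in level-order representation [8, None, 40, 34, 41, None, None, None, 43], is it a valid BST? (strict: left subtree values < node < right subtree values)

Level-order array: [8, None, 40, 34, 41, None, None, None, 43]
Validate using subtree bounds (lo, hi): at each node, require lo < value < hi,
then recurse left with hi=value and right with lo=value.
Preorder trace (stopping at first violation):
  at node 8 with bounds (-inf, +inf): OK
  at node 40 with bounds (8, +inf): OK
  at node 34 with bounds (8, 40): OK
  at node 41 with bounds (40, +inf): OK
  at node 43 with bounds (41, +inf): OK
No violation found at any node.
Result: Valid BST


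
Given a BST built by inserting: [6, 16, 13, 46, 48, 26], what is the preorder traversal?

Tree insertion order: [6, 16, 13, 46, 48, 26]
Tree (level-order array): [6, None, 16, 13, 46, None, None, 26, 48]
Preorder traversal: [6, 16, 13, 46, 26, 48]


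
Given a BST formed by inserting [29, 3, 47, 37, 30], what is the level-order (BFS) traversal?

Tree insertion order: [29, 3, 47, 37, 30]
Tree (level-order array): [29, 3, 47, None, None, 37, None, 30]
BFS from the root, enqueuing left then right child of each popped node:
  queue [29] -> pop 29, enqueue [3, 47], visited so far: [29]
  queue [3, 47] -> pop 3, enqueue [none], visited so far: [29, 3]
  queue [47] -> pop 47, enqueue [37], visited so far: [29, 3, 47]
  queue [37] -> pop 37, enqueue [30], visited so far: [29, 3, 47, 37]
  queue [30] -> pop 30, enqueue [none], visited so far: [29, 3, 47, 37, 30]
Result: [29, 3, 47, 37, 30]


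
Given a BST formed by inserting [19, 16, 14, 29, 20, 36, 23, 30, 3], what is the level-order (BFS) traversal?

Tree insertion order: [19, 16, 14, 29, 20, 36, 23, 30, 3]
Tree (level-order array): [19, 16, 29, 14, None, 20, 36, 3, None, None, 23, 30]
BFS from the root, enqueuing left then right child of each popped node:
  queue [19] -> pop 19, enqueue [16, 29], visited so far: [19]
  queue [16, 29] -> pop 16, enqueue [14], visited so far: [19, 16]
  queue [29, 14] -> pop 29, enqueue [20, 36], visited so far: [19, 16, 29]
  queue [14, 20, 36] -> pop 14, enqueue [3], visited so far: [19, 16, 29, 14]
  queue [20, 36, 3] -> pop 20, enqueue [23], visited so far: [19, 16, 29, 14, 20]
  queue [36, 3, 23] -> pop 36, enqueue [30], visited so far: [19, 16, 29, 14, 20, 36]
  queue [3, 23, 30] -> pop 3, enqueue [none], visited so far: [19, 16, 29, 14, 20, 36, 3]
  queue [23, 30] -> pop 23, enqueue [none], visited so far: [19, 16, 29, 14, 20, 36, 3, 23]
  queue [30] -> pop 30, enqueue [none], visited so far: [19, 16, 29, 14, 20, 36, 3, 23, 30]
Result: [19, 16, 29, 14, 20, 36, 3, 23, 30]


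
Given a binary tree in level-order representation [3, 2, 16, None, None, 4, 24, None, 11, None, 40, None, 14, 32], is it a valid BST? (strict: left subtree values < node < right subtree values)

Level-order array: [3, 2, 16, None, None, 4, 24, None, 11, None, 40, None, 14, 32]
Validate using subtree bounds (lo, hi): at each node, require lo < value < hi,
then recurse left with hi=value and right with lo=value.
Preorder trace (stopping at first violation):
  at node 3 with bounds (-inf, +inf): OK
  at node 2 with bounds (-inf, 3): OK
  at node 16 with bounds (3, +inf): OK
  at node 4 with bounds (3, 16): OK
  at node 11 with bounds (4, 16): OK
  at node 14 with bounds (11, 16): OK
  at node 24 with bounds (16, +inf): OK
  at node 40 with bounds (24, +inf): OK
  at node 32 with bounds (24, 40): OK
No violation found at any node.
Result: Valid BST


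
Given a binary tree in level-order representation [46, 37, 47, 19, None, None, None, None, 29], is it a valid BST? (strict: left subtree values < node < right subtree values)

Level-order array: [46, 37, 47, 19, None, None, None, None, 29]
Validate using subtree bounds (lo, hi): at each node, require lo < value < hi,
then recurse left with hi=value and right with lo=value.
Preorder trace (stopping at first violation):
  at node 46 with bounds (-inf, +inf): OK
  at node 37 with bounds (-inf, 46): OK
  at node 19 with bounds (-inf, 37): OK
  at node 29 with bounds (19, 37): OK
  at node 47 with bounds (46, +inf): OK
No violation found at any node.
Result: Valid BST


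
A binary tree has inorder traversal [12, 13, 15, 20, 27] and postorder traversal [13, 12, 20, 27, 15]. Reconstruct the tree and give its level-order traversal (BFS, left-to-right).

Inorder:   [12, 13, 15, 20, 27]
Postorder: [13, 12, 20, 27, 15]
Algorithm: postorder visits root last, so walk postorder right-to-left;
each value is the root of the current inorder slice — split it at that
value, recurse on the right subtree first, then the left.
Recursive splits:
  root=15; inorder splits into left=[12, 13], right=[20, 27]
  root=27; inorder splits into left=[20], right=[]
  root=20; inorder splits into left=[], right=[]
  root=12; inorder splits into left=[], right=[13]
  root=13; inorder splits into left=[], right=[]
Reconstructed level-order: [15, 12, 27, 13, 20]


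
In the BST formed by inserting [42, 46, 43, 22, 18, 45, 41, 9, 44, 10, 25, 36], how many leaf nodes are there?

Tree built from: [42, 46, 43, 22, 18, 45, 41, 9, 44, 10, 25, 36]
Tree (level-order array): [42, 22, 46, 18, 41, 43, None, 9, None, 25, None, None, 45, None, 10, None, 36, 44]
Rule: A leaf has 0 children.
Per-node child counts:
  node 42: 2 child(ren)
  node 22: 2 child(ren)
  node 18: 1 child(ren)
  node 9: 1 child(ren)
  node 10: 0 child(ren)
  node 41: 1 child(ren)
  node 25: 1 child(ren)
  node 36: 0 child(ren)
  node 46: 1 child(ren)
  node 43: 1 child(ren)
  node 45: 1 child(ren)
  node 44: 0 child(ren)
Matching nodes: [10, 36, 44]
Count of leaf nodes: 3


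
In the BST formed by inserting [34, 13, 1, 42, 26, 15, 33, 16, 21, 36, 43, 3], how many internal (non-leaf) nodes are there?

Tree built from: [34, 13, 1, 42, 26, 15, 33, 16, 21, 36, 43, 3]
Tree (level-order array): [34, 13, 42, 1, 26, 36, 43, None, 3, 15, 33, None, None, None, None, None, None, None, 16, None, None, None, 21]
Rule: An internal node has at least one child.
Per-node child counts:
  node 34: 2 child(ren)
  node 13: 2 child(ren)
  node 1: 1 child(ren)
  node 3: 0 child(ren)
  node 26: 2 child(ren)
  node 15: 1 child(ren)
  node 16: 1 child(ren)
  node 21: 0 child(ren)
  node 33: 0 child(ren)
  node 42: 2 child(ren)
  node 36: 0 child(ren)
  node 43: 0 child(ren)
Matching nodes: [34, 13, 1, 26, 15, 16, 42]
Count of internal (non-leaf) nodes: 7


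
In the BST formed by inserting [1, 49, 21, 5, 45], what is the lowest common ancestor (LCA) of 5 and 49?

Tree insertion order: [1, 49, 21, 5, 45]
Tree (level-order array): [1, None, 49, 21, None, 5, 45]
In a BST, the LCA of p=5, q=49 is the first node v on the
root-to-leaf path with p <= v <= q (go left if both < v, right if both > v).
Walk from root:
  at 1: both 5 and 49 > 1, go right
  at 49: 5 <= 49 <= 49, this is the LCA
LCA = 49


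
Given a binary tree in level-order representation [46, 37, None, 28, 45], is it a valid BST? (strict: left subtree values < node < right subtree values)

Level-order array: [46, 37, None, 28, 45]
Validate using subtree bounds (lo, hi): at each node, require lo < value < hi,
then recurse left with hi=value and right with lo=value.
Preorder trace (stopping at first violation):
  at node 46 with bounds (-inf, +inf): OK
  at node 37 with bounds (-inf, 46): OK
  at node 28 with bounds (-inf, 37): OK
  at node 45 with bounds (37, 46): OK
No violation found at any node.
Result: Valid BST


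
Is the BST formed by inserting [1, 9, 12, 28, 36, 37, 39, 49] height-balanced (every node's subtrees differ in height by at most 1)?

Tree (level-order array): [1, None, 9, None, 12, None, 28, None, 36, None, 37, None, 39, None, 49]
Definition: a tree is height-balanced if, at every node, |h(left) - h(right)| <= 1 (empty subtree has height -1).
Bottom-up per-node check:
  node 49: h_left=-1, h_right=-1, diff=0 [OK], height=0
  node 39: h_left=-1, h_right=0, diff=1 [OK], height=1
  node 37: h_left=-1, h_right=1, diff=2 [FAIL (|-1-1|=2 > 1)], height=2
  node 36: h_left=-1, h_right=2, diff=3 [FAIL (|-1-2|=3 > 1)], height=3
  node 28: h_left=-1, h_right=3, diff=4 [FAIL (|-1-3|=4 > 1)], height=4
  node 12: h_left=-1, h_right=4, diff=5 [FAIL (|-1-4|=5 > 1)], height=5
  node 9: h_left=-1, h_right=5, diff=6 [FAIL (|-1-5|=6 > 1)], height=6
  node 1: h_left=-1, h_right=6, diff=7 [FAIL (|-1-6|=7 > 1)], height=7
Node 37 violates the condition: |-1 - 1| = 2 > 1.
Result: Not balanced


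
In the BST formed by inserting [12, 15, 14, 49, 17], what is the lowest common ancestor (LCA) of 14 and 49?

Tree insertion order: [12, 15, 14, 49, 17]
Tree (level-order array): [12, None, 15, 14, 49, None, None, 17]
In a BST, the LCA of p=14, q=49 is the first node v on the
root-to-leaf path with p <= v <= q (go left if both < v, right if both > v).
Walk from root:
  at 12: both 14 and 49 > 12, go right
  at 15: 14 <= 15 <= 49, this is the LCA
LCA = 15


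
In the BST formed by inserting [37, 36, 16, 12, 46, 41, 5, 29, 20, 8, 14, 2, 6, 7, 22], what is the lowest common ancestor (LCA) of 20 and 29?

Tree insertion order: [37, 36, 16, 12, 46, 41, 5, 29, 20, 8, 14, 2, 6, 7, 22]
Tree (level-order array): [37, 36, 46, 16, None, 41, None, 12, 29, None, None, 5, 14, 20, None, 2, 8, None, None, None, 22, None, None, 6, None, None, None, None, 7]
In a BST, the LCA of p=20, q=29 is the first node v on the
root-to-leaf path with p <= v <= q (go left if both < v, right if both > v).
Walk from root:
  at 37: both 20 and 29 < 37, go left
  at 36: both 20 and 29 < 36, go left
  at 16: both 20 and 29 > 16, go right
  at 29: 20 <= 29 <= 29, this is the LCA
LCA = 29


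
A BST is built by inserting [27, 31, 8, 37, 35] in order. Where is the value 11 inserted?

Starting tree (level order): [27, 8, 31, None, None, None, 37, 35]
Insertion path: 27 -> 8
Result: insert 11 as right child of 8
Final tree (level order): [27, 8, 31, None, 11, None, 37, None, None, 35]


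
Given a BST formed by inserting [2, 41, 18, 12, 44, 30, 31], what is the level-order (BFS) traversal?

Tree insertion order: [2, 41, 18, 12, 44, 30, 31]
Tree (level-order array): [2, None, 41, 18, 44, 12, 30, None, None, None, None, None, 31]
BFS from the root, enqueuing left then right child of each popped node:
  queue [2] -> pop 2, enqueue [41], visited so far: [2]
  queue [41] -> pop 41, enqueue [18, 44], visited so far: [2, 41]
  queue [18, 44] -> pop 18, enqueue [12, 30], visited so far: [2, 41, 18]
  queue [44, 12, 30] -> pop 44, enqueue [none], visited so far: [2, 41, 18, 44]
  queue [12, 30] -> pop 12, enqueue [none], visited so far: [2, 41, 18, 44, 12]
  queue [30] -> pop 30, enqueue [31], visited so far: [2, 41, 18, 44, 12, 30]
  queue [31] -> pop 31, enqueue [none], visited so far: [2, 41, 18, 44, 12, 30, 31]
Result: [2, 41, 18, 44, 12, 30, 31]


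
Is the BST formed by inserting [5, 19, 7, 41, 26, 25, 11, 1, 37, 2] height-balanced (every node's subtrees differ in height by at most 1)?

Tree (level-order array): [5, 1, 19, None, 2, 7, 41, None, None, None, 11, 26, None, None, None, 25, 37]
Definition: a tree is height-balanced if, at every node, |h(left) - h(right)| <= 1 (empty subtree has height -1).
Bottom-up per-node check:
  node 2: h_left=-1, h_right=-1, diff=0 [OK], height=0
  node 1: h_left=-1, h_right=0, diff=1 [OK], height=1
  node 11: h_left=-1, h_right=-1, diff=0 [OK], height=0
  node 7: h_left=-1, h_right=0, diff=1 [OK], height=1
  node 25: h_left=-1, h_right=-1, diff=0 [OK], height=0
  node 37: h_left=-1, h_right=-1, diff=0 [OK], height=0
  node 26: h_left=0, h_right=0, diff=0 [OK], height=1
  node 41: h_left=1, h_right=-1, diff=2 [FAIL (|1--1|=2 > 1)], height=2
  node 19: h_left=1, h_right=2, diff=1 [OK], height=3
  node 5: h_left=1, h_right=3, diff=2 [FAIL (|1-3|=2 > 1)], height=4
Node 41 violates the condition: |1 - -1| = 2 > 1.
Result: Not balanced


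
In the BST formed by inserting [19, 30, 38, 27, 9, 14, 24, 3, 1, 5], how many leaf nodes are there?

Tree built from: [19, 30, 38, 27, 9, 14, 24, 3, 1, 5]
Tree (level-order array): [19, 9, 30, 3, 14, 27, 38, 1, 5, None, None, 24]
Rule: A leaf has 0 children.
Per-node child counts:
  node 19: 2 child(ren)
  node 9: 2 child(ren)
  node 3: 2 child(ren)
  node 1: 0 child(ren)
  node 5: 0 child(ren)
  node 14: 0 child(ren)
  node 30: 2 child(ren)
  node 27: 1 child(ren)
  node 24: 0 child(ren)
  node 38: 0 child(ren)
Matching nodes: [1, 5, 14, 24, 38]
Count of leaf nodes: 5


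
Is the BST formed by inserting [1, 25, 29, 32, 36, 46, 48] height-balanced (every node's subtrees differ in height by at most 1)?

Tree (level-order array): [1, None, 25, None, 29, None, 32, None, 36, None, 46, None, 48]
Definition: a tree is height-balanced if, at every node, |h(left) - h(right)| <= 1 (empty subtree has height -1).
Bottom-up per-node check:
  node 48: h_left=-1, h_right=-1, diff=0 [OK], height=0
  node 46: h_left=-1, h_right=0, diff=1 [OK], height=1
  node 36: h_left=-1, h_right=1, diff=2 [FAIL (|-1-1|=2 > 1)], height=2
  node 32: h_left=-1, h_right=2, diff=3 [FAIL (|-1-2|=3 > 1)], height=3
  node 29: h_left=-1, h_right=3, diff=4 [FAIL (|-1-3|=4 > 1)], height=4
  node 25: h_left=-1, h_right=4, diff=5 [FAIL (|-1-4|=5 > 1)], height=5
  node 1: h_left=-1, h_right=5, diff=6 [FAIL (|-1-5|=6 > 1)], height=6
Node 36 violates the condition: |-1 - 1| = 2 > 1.
Result: Not balanced


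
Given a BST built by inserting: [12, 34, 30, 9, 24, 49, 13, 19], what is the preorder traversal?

Tree insertion order: [12, 34, 30, 9, 24, 49, 13, 19]
Tree (level-order array): [12, 9, 34, None, None, 30, 49, 24, None, None, None, 13, None, None, 19]
Preorder traversal: [12, 9, 34, 30, 24, 13, 19, 49]


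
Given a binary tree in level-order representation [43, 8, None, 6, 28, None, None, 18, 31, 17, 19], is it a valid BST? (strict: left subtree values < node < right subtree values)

Level-order array: [43, 8, None, 6, 28, None, None, 18, 31, 17, 19]
Validate using subtree bounds (lo, hi): at each node, require lo < value < hi,
then recurse left with hi=value and right with lo=value.
Preorder trace (stopping at first violation):
  at node 43 with bounds (-inf, +inf): OK
  at node 8 with bounds (-inf, 43): OK
  at node 6 with bounds (-inf, 8): OK
  at node 28 with bounds (8, 43): OK
  at node 18 with bounds (8, 28): OK
  at node 17 with bounds (8, 18): OK
  at node 19 with bounds (18, 28): OK
  at node 31 with bounds (28, 43): OK
No violation found at any node.
Result: Valid BST


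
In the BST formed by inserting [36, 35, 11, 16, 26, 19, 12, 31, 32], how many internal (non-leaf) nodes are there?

Tree built from: [36, 35, 11, 16, 26, 19, 12, 31, 32]
Tree (level-order array): [36, 35, None, 11, None, None, 16, 12, 26, None, None, 19, 31, None, None, None, 32]
Rule: An internal node has at least one child.
Per-node child counts:
  node 36: 1 child(ren)
  node 35: 1 child(ren)
  node 11: 1 child(ren)
  node 16: 2 child(ren)
  node 12: 0 child(ren)
  node 26: 2 child(ren)
  node 19: 0 child(ren)
  node 31: 1 child(ren)
  node 32: 0 child(ren)
Matching nodes: [36, 35, 11, 16, 26, 31]
Count of internal (non-leaf) nodes: 6


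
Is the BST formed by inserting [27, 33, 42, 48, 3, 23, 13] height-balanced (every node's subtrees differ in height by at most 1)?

Tree (level-order array): [27, 3, 33, None, 23, None, 42, 13, None, None, 48]
Definition: a tree is height-balanced if, at every node, |h(left) - h(right)| <= 1 (empty subtree has height -1).
Bottom-up per-node check:
  node 13: h_left=-1, h_right=-1, diff=0 [OK], height=0
  node 23: h_left=0, h_right=-1, diff=1 [OK], height=1
  node 3: h_left=-1, h_right=1, diff=2 [FAIL (|-1-1|=2 > 1)], height=2
  node 48: h_left=-1, h_right=-1, diff=0 [OK], height=0
  node 42: h_left=-1, h_right=0, diff=1 [OK], height=1
  node 33: h_left=-1, h_right=1, diff=2 [FAIL (|-1-1|=2 > 1)], height=2
  node 27: h_left=2, h_right=2, diff=0 [OK], height=3
Node 3 violates the condition: |-1 - 1| = 2 > 1.
Result: Not balanced


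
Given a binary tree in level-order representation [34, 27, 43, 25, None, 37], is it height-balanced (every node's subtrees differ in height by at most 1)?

Tree (level-order array): [34, 27, 43, 25, None, 37]
Definition: a tree is height-balanced if, at every node, |h(left) - h(right)| <= 1 (empty subtree has height -1).
Bottom-up per-node check:
  node 25: h_left=-1, h_right=-1, diff=0 [OK], height=0
  node 27: h_left=0, h_right=-1, diff=1 [OK], height=1
  node 37: h_left=-1, h_right=-1, diff=0 [OK], height=0
  node 43: h_left=0, h_right=-1, diff=1 [OK], height=1
  node 34: h_left=1, h_right=1, diff=0 [OK], height=2
All nodes satisfy the balance condition.
Result: Balanced


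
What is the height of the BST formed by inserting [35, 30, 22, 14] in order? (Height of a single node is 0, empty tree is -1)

Insertion order: [35, 30, 22, 14]
Tree (level-order array): [35, 30, None, 22, None, 14]
Compute height bottom-up (empty subtree = -1):
  height(14) = 1 + max(-1, -1) = 0
  height(22) = 1 + max(0, -1) = 1
  height(30) = 1 + max(1, -1) = 2
  height(35) = 1 + max(2, -1) = 3
Height = 3


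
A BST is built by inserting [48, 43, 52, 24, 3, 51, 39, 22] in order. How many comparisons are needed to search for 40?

Search path for 40: 48 -> 43 -> 24 -> 39
Found: False
Comparisons: 4


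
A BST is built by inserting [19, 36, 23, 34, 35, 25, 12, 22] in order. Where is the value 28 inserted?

Starting tree (level order): [19, 12, 36, None, None, 23, None, 22, 34, None, None, 25, 35]
Insertion path: 19 -> 36 -> 23 -> 34 -> 25
Result: insert 28 as right child of 25
Final tree (level order): [19, 12, 36, None, None, 23, None, 22, 34, None, None, 25, 35, None, 28]


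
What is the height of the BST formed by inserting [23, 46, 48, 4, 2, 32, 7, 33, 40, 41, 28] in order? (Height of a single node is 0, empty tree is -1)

Insertion order: [23, 46, 48, 4, 2, 32, 7, 33, 40, 41, 28]
Tree (level-order array): [23, 4, 46, 2, 7, 32, 48, None, None, None, None, 28, 33, None, None, None, None, None, 40, None, 41]
Compute height bottom-up (empty subtree = -1):
  height(2) = 1 + max(-1, -1) = 0
  height(7) = 1 + max(-1, -1) = 0
  height(4) = 1 + max(0, 0) = 1
  height(28) = 1 + max(-1, -1) = 0
  height(41) = 1 + max(-1, -1) = 0
  height(40) = 1 + max(-1, 0) = 1
  height(33) = 1 + max(-1, 1) = 2
  height(32) = 1 + max(0, 2) = 3
  height(48) = 1 + max(-1, -1) = 0
  height(46) = 1 + max(3, 0) = 4
  height(23) = 1 + max(1, 4) = 5
Height = 5


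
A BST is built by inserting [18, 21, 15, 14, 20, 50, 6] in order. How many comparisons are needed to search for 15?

Search path for 15: 18 -> 15
Found: True
Comparisons: 2


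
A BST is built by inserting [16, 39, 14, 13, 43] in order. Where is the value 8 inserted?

Starting tree (level order): [16, 14, 39, 13, None, None, 43]
Insertion path: 16 -> 14 -> 13
Result: insert 8 as left child of 13
Final tree (level order): [16, 14, 39, 13, None, None, 43, 8]


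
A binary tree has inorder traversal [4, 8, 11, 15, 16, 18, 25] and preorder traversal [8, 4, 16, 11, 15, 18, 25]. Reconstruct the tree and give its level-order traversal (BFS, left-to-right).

Inorder:  [4, 8, 11, 15, 16, 18, 25]
Preorder: [8, 4, 16, 11, 15, 18, 25]
Algorithm: preorder visits root first, so consume preorder in order;
for each root, split the current inorder slice at that value into
left-subtree inorder and right-subtree inorder, then recurse.
Recursive splits:
  root=8; inorder splits into left=[4], right=[11, 15, 16, 18, 25]
  root=4; inorder splits into left=[], right=[]
  root=16; inorder splits into left=[11, 15], right=[18, 25]
  root=11; inorder splits into left=[], right=[15]
  root=15; inorder splits into left=[], right=[]
  root=18; inorder splits into left=[], right=[25]
  root=25; inorder splits into left=[], right=[]
Reconstructed level-order: [8, 4, 16, 11, 18, 15, 25]


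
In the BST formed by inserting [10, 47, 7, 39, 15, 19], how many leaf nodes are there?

Tree built from: [10, 47, 7, 39, 15, 19]
Tree (level-order array): [10, 7, 47, None, None, 39, None, 15, None, None, 19]
Rule: A leaf has 0 children.
Per-node child counts:
  node 10: 2 child(ren)
  node 7: 0 child(ren)
  node 47: 1 child(ren)
  node 39: 1 child(ren)
  node 15: 1 child(ren)
  node 19: 0 child(ren)
Matching nodes: [7, 19]
Count of leaf nodes: 2


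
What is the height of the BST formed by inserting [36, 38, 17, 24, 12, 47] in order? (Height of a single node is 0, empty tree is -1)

Insertion order: [36, 38, 17, 24, 12, 47]
Tree (level-order array): [36, 17, 38, 12, 24, None, 47]
Compute height bottom-up (empty subtree = -1):
  height(12) = 1 + max(-1, -1) = 0
  height(24) = 1 + max(-1, -1) = 0
  height(17) = 1 + max(0, 0) = 1
  height(47) = 1 + max(-1, -1) = 0
  height(38) = 1 + max(-1, 0) = 1
  height(36) = 1 + max(1, 1) = 2
Height = 2
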